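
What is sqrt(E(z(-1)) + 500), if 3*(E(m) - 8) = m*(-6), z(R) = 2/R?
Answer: 16*sqrt(2) ≈ 22.627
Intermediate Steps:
E(m) = 8 - 2*m (E(m) = 8 + (m*(-6))/3 = 8 + (-6*m)/3 = 8 - 2*m)
sqrt(E(z(-1)) + 500) = sqrt((8 - 4/(-1)) + 500) = sqrt((8 - 4*(-1)) + 500) = sqrt((8 - 2*(-2)) + 500) = sqrt((8 + 4) + 500) = sqrt(12 + 500) = sqrt(512) = 16*sqrt(2)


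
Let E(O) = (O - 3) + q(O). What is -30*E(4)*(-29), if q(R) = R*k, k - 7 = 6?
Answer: 46110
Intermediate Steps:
k = 13 (k = 7 + 6 = 13)
q(R) = 13*R (q(R) = R*13 = 13*R)
E(O) = -3 + 14*O (E(O) = (O - 3) + 13*O = (-3 + O) + 13*O = -3 + 14*O)
-30*E(4)*(-29) = -30*(-3 + 14*4)*(-29) = -30*(-3 + 56)*(-29) = -30*53*(-29) = -1590*(-29) = 46110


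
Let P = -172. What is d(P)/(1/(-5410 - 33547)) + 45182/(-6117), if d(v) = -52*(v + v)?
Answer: -4262709890654/6117 ≈ -6.9686e+8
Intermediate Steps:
d(v) = -104*v
d(P)/(1/(-5410 - 33547)) + 45182/(-6117) = (-104*(-172))/(1/(-5410 - 33547)) + 45182/(-6117) = 17888/(1/(-38957)) + 45182*(-1/6117) = 17888/(-1/38957) - 45182/6117 = 17888*(-38957) - 45182/6117 = -696862816 - 45182/6117 = -4262709890654/6117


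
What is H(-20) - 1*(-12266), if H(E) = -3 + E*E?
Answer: 12663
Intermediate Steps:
H(E) = -3 + E²
H(-20) - 1*(-12266) = (-3 + (-20)²) - 1*(-12266) = (-3 + 400) + 12266 = 397 + 12266 = 12663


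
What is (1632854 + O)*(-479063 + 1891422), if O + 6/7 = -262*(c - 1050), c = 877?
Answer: 16591339912186/7 ≈ 2.3702e+12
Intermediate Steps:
O = 317276/7 (O = -6/7 - 262*(877 - 1050) = -6/7 - 262*(-173) = -6/7 + 45326 = 317276/7 ≈ 45325.)
(1632854 + O)*(-479063 + 1891422) = (1632854 + 317276/7)*(-479063 + 1891422) = (11747254/7)*1412359 = 16591339912186/7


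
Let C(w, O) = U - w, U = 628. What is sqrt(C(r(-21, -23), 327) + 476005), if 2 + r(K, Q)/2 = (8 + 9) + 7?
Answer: sqrt(476589) ≈ 690.35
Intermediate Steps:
r(K, Q) = 44 (r(K, Q) = -4 + 2*((8 + 9) + 7) = -4 + 2*(17 + 7) = -4 + 2*24 = -4 + 48 = 44)
C(w, O) = 628 - w
sqrt(C(r(-21, -23), 327) + 476005) = sqrt((628 - 1*44) + 476005) = sqrt((628 - 44) + 476005) = sqrt(584 + 476005) = sqrt(476589)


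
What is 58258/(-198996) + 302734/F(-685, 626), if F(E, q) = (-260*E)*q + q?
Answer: -76607297491/264122714394 ≈ -0.29004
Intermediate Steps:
F(E, q) = q - 260*E*q (F(E, q) = -260*E*q + q = q - 260*E*q)
58258/(-198996) + 302734/F(-685, 626) = 58258/(-198996) + 302734/((626*(1 - 260*(-685)))) = 58258*(-1/198996) + 302734/((626*(1 + 178100))) = -29129/99498 + 302734/((626*178101)) = -29129/99498 + 302734/111491226 = -29129/99498 + 302734*(1/111491226) = -29129/99498 + 151367/55745613 = -76607297491/264122714394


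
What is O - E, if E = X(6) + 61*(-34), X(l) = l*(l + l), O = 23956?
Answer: 25958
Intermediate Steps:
X(l) = 2*l² (X(l) = l*(2*l) = 2*l²)
E = -2002 (E = 2*6² + 61*(-34) = 2*36 - 2074 = 72 - 2074 = -2002)
O - E = 23956 - 1*(-2002) = 23956 + 2002 = 25958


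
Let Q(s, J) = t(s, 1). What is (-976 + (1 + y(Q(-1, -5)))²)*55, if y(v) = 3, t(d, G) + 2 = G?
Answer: -52800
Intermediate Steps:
t(d, G) = -2 + G
Q(s, J) = -1 (Q(s, J) = -2 + 1 = -1)
(-976 + (1 + y(Q(-1, -5)))²)*55 = (-976 + (1 + 3)²)*55 = (-976 + 4²)*55 = (-976 + 16)*55 = -960*55 = -52800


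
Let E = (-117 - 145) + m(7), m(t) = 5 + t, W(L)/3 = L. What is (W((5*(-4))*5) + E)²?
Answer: 302500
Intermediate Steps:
W(L) = 3*L
E = -250 (E = (-117 - 145) + (5 + 7) = -262 + 12 = -250)
(W((5*(-4))*5) + E)² = (3*((5*(-4))*5) - 250)² = (3*(-20*5) - 250)² = (3*(-100) - 250)² = (-300 - 250)² = (-550)² = 302500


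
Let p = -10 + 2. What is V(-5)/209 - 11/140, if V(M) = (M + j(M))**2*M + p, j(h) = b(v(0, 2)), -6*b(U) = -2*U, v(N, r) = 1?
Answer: -167971/263340 ≈ -0.63785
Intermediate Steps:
b(U) = U/3 (b(U) = -(-1)*U/3 = U/3)
j(h) = 1/3 (j(h) = (1/3)*1 = 1/3)
p = -8
V(M) = -8 + M*(1/3 + M)**2 (V(M) = (M + 1/3)**2*M - 8 = (1/3 + M)**2*M - 8 = M*(1/3 + M)**2 - 8 = -8 + M*(1/3 + M)**2)
V(-5)/209 - 11/140 = (-8 + (1/9)*(-5)*(1 + 3*(-5))**2)/209 - 11/140 = (-8 + (1/9)*(-5)*(1 - 15)**2)*(1/209) - 11*1/140 = (-8 + (1/9)*(-5)*(-14)**2)*(1/209) - 11/140 = (-8 + (1/9)*(-5)*196)*(1/209) - 11/140 = (-8 - 980/9)*(1/209) - 11/140 = -1052/9*1/209 - 11/140 = -1052/1881 - 11/140 = -167971/263340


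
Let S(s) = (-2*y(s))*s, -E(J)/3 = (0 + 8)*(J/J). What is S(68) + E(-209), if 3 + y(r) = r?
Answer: -8864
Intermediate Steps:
y(r) = -3 + r
E(J) = -24 (E(J) = -3*(0 + 8)*J/J = -24)
S(s) = s*(6 - 2*s) (S(s) = (-2*(-3 + s))*s = (6 - 2*s)*s = s*(6 - 2*s))
S(68) + E(-209) = 2*68*(3 - 1*68) - 24 = 2*68*(3 - 68) - 24 = 2*68*(-65) - 24 = -8840 - 24 = -8864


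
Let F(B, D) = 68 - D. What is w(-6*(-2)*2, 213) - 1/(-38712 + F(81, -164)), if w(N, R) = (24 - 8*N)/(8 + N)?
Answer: -202019/38480 ≈ -5.2500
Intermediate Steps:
w(N, R) = (24 - 8*N)/(8 + N)
w(-6*(-2)*2, 213) - 1/(-38712 + F(81, -164)) = 8*(3 - (-6*(-2))*2)/(8 - 6*(-2)*2) - 1/(-38712 + (68 - 1*(-164))) = 8*(3 - 12*2)/(8 + 12*2) - 1/(-38712 + (68 + 164)) = 8*(3 - 1*24)/(8 + 24) - 1/(-38712 + 232) = 8*(3 - 24)/32 - 1/(-38480) = 8*(1/32)*(-21) - 1*(-1/38480) = -21/4 + 1/38480 = -202019/38480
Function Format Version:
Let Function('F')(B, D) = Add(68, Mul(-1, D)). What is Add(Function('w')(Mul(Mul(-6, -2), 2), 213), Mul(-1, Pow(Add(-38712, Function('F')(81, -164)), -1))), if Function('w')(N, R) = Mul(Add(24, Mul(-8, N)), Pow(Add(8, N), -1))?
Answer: Rational(-202019, 38480) ≈ -5.2500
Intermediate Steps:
Function('w')(N, R) = Mul(Pow(Add(8, N), -1), Add(24, Mul(-8, N)))
Add(Function('w')(Mul(Mul(-6, -2), 2), 213), Mul(-1, Pow(Add(-38712, Function('F')(81, -164)), -1))) = Add(Mul(8, Pow(Add(8, Mul(Mul(-6, -2), 2)), -1), Add(3, Mul(-1, Mul(Mul(-6, -2), 2)))), Mul(-1, Pow(Add(-38712, Add(68, Mul(-1, -164))), -1))) = Add(Mul(8, Pow(Add(8, Mul(12, 2)), -1), Add(3, Mul(-1, Mul(12, 2)))), Mul(-1, Pow(Add(-38712, Add(68, 164)), -1))) = Add(Mul(8, Pow(Add(8, 24), -1), Add(3, Mul(-1, 24))), Mul(-1, Pow(Add(-38712, 232), -1))) = Add(Mul(8, Pow(32, -1), Add(3, -24)), Mul(-1, Pow(-38480, -1))) = Add(Mul(8, Rational(1, 32), -21), Mul(-1, Rational(-1, 38480))) = Add(Rational(-21, 4), Rational(1, 38480)) = Rational(-202019, 38480)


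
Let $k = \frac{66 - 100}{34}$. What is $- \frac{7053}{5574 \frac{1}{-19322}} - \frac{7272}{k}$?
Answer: $\frac{29468699}{929} \approx 31721.0$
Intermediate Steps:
$k = -1$ ($k = \left(-34\right) \frac{1}{34} = -1$)
$- \frac{7053}{5574 \frac{1}{-19322}} - \frac{7272}{k} = - \frac{7053}{5574 \frac{1}{-19322}} - \frac{7272}{-1} = - \frac{7053}{5574 \left(- \frac{1}{19322}\right)} - -7272 = - \frac{7053}{- \frac{2787}{9661}} + 7272 = \left(-7053\right) \left(- \frac{9661}{2787}\right) + 7272 = \frac{22713011}{929} + 7272 = \frac{29468699}{929}$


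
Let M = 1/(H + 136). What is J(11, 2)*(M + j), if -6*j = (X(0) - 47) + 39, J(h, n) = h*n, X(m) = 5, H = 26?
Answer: 902/81 ≈ 11.136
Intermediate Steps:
j = ½ (j = -((5 - 47) + 39)/6 = -(-42 + 39)/6 = -⅙*(-3) = ½ ≈ 0.50000)
M = 1/162 (M = 1/(26 + 136) = 1/162 ≈ 0.0061728)
J(11, 2)*(M + j) = (11*2)*(1/162 + ½) = 22*(41/81) = 902/81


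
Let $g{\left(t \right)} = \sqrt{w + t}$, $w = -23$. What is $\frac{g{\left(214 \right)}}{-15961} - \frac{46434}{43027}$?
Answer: $- \frac{46434}{43027} - \frac{\sqrt{191}}{15961} \approx -1.08$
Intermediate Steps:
$g{\left(t \right)} = \sqrt{-23 + t}$
$\frac{g{\left(214 \right)}}{-15961} - \frac{46434}{43027} = \frac{\sqrt{-23 + 214}}{-15961} - \frac{46434}{43027} = \sqrt{191} \left(- \frac{1}{15961}\right) - \frac{46434}{43027} = - \frac{\sqrt{191}}{15961} - \frac{46434}{43027} = - \frac{46434}{43027} - \frac{\sqrt{191}}{15961}$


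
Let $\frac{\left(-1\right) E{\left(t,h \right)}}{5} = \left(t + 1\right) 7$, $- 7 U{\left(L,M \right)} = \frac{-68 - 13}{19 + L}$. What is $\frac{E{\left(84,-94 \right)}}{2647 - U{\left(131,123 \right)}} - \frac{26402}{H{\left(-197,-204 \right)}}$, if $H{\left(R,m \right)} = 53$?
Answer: $- \frac{24514606296}{49100419} \approx -499.27$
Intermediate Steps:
$U{\left(L,M \right)} = \frac{81}{7 \left(19 + L\right)}$ ($U{\left(L,M \right)} = - \frac{\left(-68 - 13\right) \frac{1}{19 + L}}{7} = - \frac{\left(-81\right) \frac{1}{19 + L}}{7} = \frac{81}{7 \left(19 + L\right)}$)
$E{\left(t,h \right)} = -35 - 35 t$ ($E{\left(t,h \right)} = - 5 \left(t + 1\right) 7 = - 5 \left(1 + t\right) 7 = - 5 \left(7 + 7 t\right) = -35 - 35 t$)
$\frac{E{\left(84,-94 \right)}}{2647 - U{\left(131,123 \right)}} - \frac{26402}{H{\left(-197,-204 \right)}} = \frac{-35 - 2940}{2647 - \frac{81}{7 \left(19 + 131\right)}} - \frac{26402}{53} = \frac{-35 - 2940}{2647 - \frac{81}{7 \cdot 150}} - \frac{26402}{53} = - \frac{2975}{2647 - \frac{81}{7} \cdot \frac{1}{150}} - \frac{26402}{53} = - \frac{2975}{2647 - \frac{27}{350}} - \frac{26402}{53} = - \frac{2975}{\frac{926423}{350}} - \frac{26402}{53} = \left(-2975\right) \frac{350}{926423} - \frac{26402}{53} = - \frac{1041250}{926423} - \frac{26402}{53} = - \frac{24514606296}{49100419}$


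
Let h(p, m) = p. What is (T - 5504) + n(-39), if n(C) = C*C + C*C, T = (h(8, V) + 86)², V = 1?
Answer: 6374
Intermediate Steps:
T = 8836 (T = (8 + 86)² = 94² = 8836)
n(C) = 2*C² (n(C) = C² + C² = 2*C²)
(T - 5504) + n(-39) = (8836 - 5504) + 2*(-39)² = 3332 + 2*1521 = 3332 + 3042 = 6374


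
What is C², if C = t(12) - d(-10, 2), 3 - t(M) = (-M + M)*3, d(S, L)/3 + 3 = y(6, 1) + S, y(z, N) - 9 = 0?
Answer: 225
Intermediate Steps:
y(z, N) = 9 (y(z, N) = 9 + 0 = 9)
d(S, L) = 18 + 3*S (d(S, L) = -9 + 3*(9 + S) = -9 + (27 + 3*S) = 18 + 3*S)
t(M) = 3 (t(M) = 3 - (-M + M)*3 = 3 - 0*3 = 3 - 1*0 = 3 + 0 = 3)
C = 15 (C = 3 - (18 + 3*(-10)) = 3 - (18 - 30) = 3 - 1*(-12) = 3 + 12 = 15)
C² = 15² = 225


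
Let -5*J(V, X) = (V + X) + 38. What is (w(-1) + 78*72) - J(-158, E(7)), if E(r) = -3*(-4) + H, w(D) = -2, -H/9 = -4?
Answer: 27998/5 ≈ 5599.6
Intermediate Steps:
H = 36 (H = -9*(-4) = 36)
E(r) = 48 (E(r) = -3*(-4) + 36 = 12 + 36 = 48)
J(V, X) = -38/5 - V/5 - X/5 (J(V, X) = -((V + X) + 38)/5 = -(38 + V + X)/5 = -38/5 - V/5 - X/5)
(w(-1) + 78*72) - J(-158, E(7)) = (-2 + 78*72) - (-38/5 - ⅕*(-158) - ⅕*48) = (-2 + 5616) - (-38/5 + 158/5 - 48/5) = 5614 - 1*72/5 = 5614 - 72/5 = 27998/5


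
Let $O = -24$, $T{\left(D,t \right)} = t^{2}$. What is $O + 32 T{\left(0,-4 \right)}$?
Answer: $488$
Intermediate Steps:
$O + 32 T{\left(0,-4 \right)} = -24 + 32 \left(-4\right)^{2} = -24 + 32 \cdot 16 = -24 + 512 = 488$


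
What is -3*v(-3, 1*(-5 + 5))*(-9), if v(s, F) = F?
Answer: 0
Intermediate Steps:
-3*v(-3, 1*(-5 + 5))*(-9) = -3*(-5 + 5)*(-9) = -3*0*(-9) = 0*(-9) = 0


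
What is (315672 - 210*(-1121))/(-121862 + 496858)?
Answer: 275541/187498 ≈ 1.4696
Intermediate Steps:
(315672 - 210*(-1121))/(-121862 + 496858) = (315672 + 235410)/374996 = 551082*(1/374996) = 275541/187498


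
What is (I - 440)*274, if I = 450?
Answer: 2740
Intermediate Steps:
(I - 440)*274 = (450 - 440)*274 = 10*274 = 2740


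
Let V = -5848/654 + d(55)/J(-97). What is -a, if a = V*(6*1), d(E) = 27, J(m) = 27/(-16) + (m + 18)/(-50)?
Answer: 7314664/4687 ≈ 1560.6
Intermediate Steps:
J(m) = -819/400 - m/50 (J(m) = 27*(-1/16) + (18 + m)*(-1/50) = -27/16 + (-9/25 - m/50) = -819/400 - m/50)
V = -3657332/14061 (V = -5848/654 + 27/(-819/400 - 1/50*(-97)) = -5848*1/654 + 27/(-819/400 + 97/50) = -2924/327 + 27/(-43/400) = -2924/327 + 27*(-400/43) = -2924/327 - 10800/43 = -3657332/14061 ≈ -260.10)
a = -7314664/4687 ≈ -1560.6
-a = -1*(-7314664/4687) = 7314664/4687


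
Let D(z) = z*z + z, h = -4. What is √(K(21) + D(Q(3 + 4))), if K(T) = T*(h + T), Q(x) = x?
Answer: √413 ≈ 20.322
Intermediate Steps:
K(T) = T*(-4 + T)
D(z) = z + z² (D(z) = z² + z = z + z²)
√(K(21) + D(Q(3 + 4))) = √(21*(-4 + 21) + (3 + 4)*(1 + (3 + 4))) = √(21*17 + 7*(1 + 7)) = √(357 + 7*8) = √(357 + 56) = √413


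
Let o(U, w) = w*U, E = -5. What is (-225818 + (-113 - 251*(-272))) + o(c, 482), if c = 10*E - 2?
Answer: -182723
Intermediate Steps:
c = -52 (c = 10*(-5) - 2 = -50 - 2 = -52)
o(U, w) = U*w
(-225818 + (-113 - 251*(-272))) + o(c, 482) = (-225818 + (-113 - 251*(-272))) - 52*482 = (-225818 + (-113 + 68272)) - 25064 = (-225818 + 68159) - 25064 = -157659 - 25064 = -182723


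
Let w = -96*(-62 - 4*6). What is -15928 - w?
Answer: -24184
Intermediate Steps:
w = 8256 (w = -96*(-62 - 24) = -96*(-86) = 8256)
-15928 - w = -15928 - 1*8256 = -15928 - 8256 = -24184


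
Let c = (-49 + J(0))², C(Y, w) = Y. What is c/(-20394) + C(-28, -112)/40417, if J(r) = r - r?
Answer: -97612249/824264298 ≈ -0.11842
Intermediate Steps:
J(r) = 0
c = 2401 (c = (-49 + 0)² = (-49)² = 2401)
c/(-20394) + C(-28, -112)/40417 = 2401/(-20394) - 28/40417 = 2401*(-1/20394) - 28*1/40417 = -2401/20394 - 28/40417 = -97612249/824264298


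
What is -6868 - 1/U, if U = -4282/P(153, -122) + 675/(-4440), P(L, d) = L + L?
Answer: -4399739740/640621 ≈ -6867.9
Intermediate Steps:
P(L, d) = 2*L
U = -640621/45288 (U = -4282/(2*153) + 675/(-4440) = -4282/306 + 675*(-1/4440) = -4282*1/306 - 45/296 = -2141/153 - 45/296 = -640621/45288 ≈ -14.145)
-6868 - 1/U = -6868 - 1/(-640621/45288) = -6868 - 1*(-45288/640621) = -6868 + 45288/640621 = -4399739740/640621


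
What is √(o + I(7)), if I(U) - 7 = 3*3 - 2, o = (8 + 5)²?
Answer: √183 ≈ 13.528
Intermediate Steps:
o = 169 (o = 13² = 169)
I(U) = 14 (I(U) = 7 + (3*3 - 2) = 7 + (9 - 2) = 7 + 7 = 14)
√(o + I(7)) = √(169 + 14) = √183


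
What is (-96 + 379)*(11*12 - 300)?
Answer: -47544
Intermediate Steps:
(-96 + 379)*(11*12 - 300) = 283*(132 - 300) = 283*(-168) = -47544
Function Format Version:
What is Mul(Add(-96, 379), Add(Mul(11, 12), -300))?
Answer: -47544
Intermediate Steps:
Mul(Add(-96, 379), Add(Mul(11, 12), -300)) = Mul(283, Add(132, -300)) = Mul(283, -168) = -47544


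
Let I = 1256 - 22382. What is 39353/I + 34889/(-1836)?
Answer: -134886187/6464556 ≈ -20.866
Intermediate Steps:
I = -21126
39353/I + 34889/(-1836) = 39353/(-21126) + 34889/(-1836) = 39353*(-1/21126) + 34889*(-1/1836) = -39353/21126 - 34889/1836 = -134886187/6464556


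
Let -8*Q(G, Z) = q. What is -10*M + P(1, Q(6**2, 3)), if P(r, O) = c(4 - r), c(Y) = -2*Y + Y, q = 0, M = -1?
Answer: 7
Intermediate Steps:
c(Y) = -Y
Q(G, Z) = 0 (Q(G, Z) = -1/8*0 = 0)
P(r, O) = -4 + r (P(r, O) = -(4 - r) = -4 + r)
-10*M + P(1, Q(6**2, 3)) = -10*(-1) + (-4 + 1) = 10 - 3 = 7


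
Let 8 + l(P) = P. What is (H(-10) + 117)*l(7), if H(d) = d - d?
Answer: -117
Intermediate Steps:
H(d) = 0
l(P) = -8 + P
(H(-10) + 117)*l(7) = (0 + 117)*(-8 + 7) = 117*(-1) = -117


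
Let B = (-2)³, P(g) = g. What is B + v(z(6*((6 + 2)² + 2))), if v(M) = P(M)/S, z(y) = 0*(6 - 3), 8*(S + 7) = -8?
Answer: -8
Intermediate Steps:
S = -8 (S = -7 + (⅛)*(-8) = -7 - 1 = -8)
z(y) = 0 (z(y) = 0*3 = 0)
B = -8
v(M) = -M/8 (v(M) = M/(-8) = M*(-⅛) = -M/8)
B + v(z(6*((6 + 2)² + 2))) = -8 - ⅛*0 = -8 + 0 = -8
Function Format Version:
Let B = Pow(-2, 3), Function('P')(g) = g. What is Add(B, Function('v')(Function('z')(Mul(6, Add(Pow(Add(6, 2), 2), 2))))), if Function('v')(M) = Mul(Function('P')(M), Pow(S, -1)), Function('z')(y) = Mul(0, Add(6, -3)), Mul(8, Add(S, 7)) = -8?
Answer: -8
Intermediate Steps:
S = -8 (S = Add(-7, Mul(Rational(1, 8), -8)) = Add(-7, -1) = -8)
Function('z')(y) = 0 (Function('z')(y) = Mul(0, 3) = 0)
B = -8
Function('v')(M) = Mul(Rational(-1, 8), M) (Function('v')(M) = Mul(M, Pow(-8, -1)) = Mul(M, Rational(-1, 8)) = Mul(Rational(-1, 8), M))
Add(B, Function('v')(Function('z')(Mul(6, Add(Pow(Add(6, 2), 2), 2))))) = Add(-8, Mul(Rational(-1, 8), 0)) = Add(-8, 0) = -8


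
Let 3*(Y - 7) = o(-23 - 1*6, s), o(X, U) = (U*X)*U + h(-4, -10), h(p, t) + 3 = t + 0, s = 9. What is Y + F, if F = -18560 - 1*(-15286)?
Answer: -12163/3 ≈ -4054.3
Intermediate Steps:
h(p, t) = -3 + t (h(p, t) = -3 + (t + 0) = -3 + t)
o(X, U) = -13 + X*U**2 (o(X, U) = (U*X)*U + (-3 - 10) = X*U**2 - 13 = -13 + X*U**2)
Y = -2341/3 (Y = 7 + (-13 + (-23 - 1*6)*9**2)/3 = 7 + (-13 + (-23 - 6)*81)/3 = 7 + (-13 - 29*81)/3 = 7 + (-13 - 2349)/3 = 7 + (1/3)*(-2362) = 7 - 2362/3 = -2341/3 ≈ -780.33)
F = -3274 (F = -18560 + 15286 = -3274)
Y + F = -2341/3 - 3274 = -12163/3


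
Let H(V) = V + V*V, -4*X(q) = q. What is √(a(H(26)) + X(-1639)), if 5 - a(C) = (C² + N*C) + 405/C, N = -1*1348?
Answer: 93*√35477/26 ≈ 673.73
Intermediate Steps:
N = -1348
X(q) = -q/4
H(V) = V + V²
a(C) = 5 - C² - 405/C + 1348*C (a(C) = 5 - ((C² - 1348*C) + 405/C) = 5 - (C² - 1348*C + 405/C) = 5 + (-C² - 405/C + 1348*C) = 5 - C² - 405/C + 1348*C)
√(a(H(26)) + X(-1639)) = √((5 - (26*(1 + 26))² - 405*1/(26*(1 + 26)) + 1348*(26*(1 + 26))) - ¼*(-1639)) = √((5 - (26*27)² - 405/(26*27) + 1348*(26*27)) + 1639/4) = √((5 - 1*702² - 405/702 + 1348*702) + 1639/4) = √((5 - 1*492804 - 405*1/702 + 946296) + 1639/4) = √((5 - 492804 - 15/26 + 946296) + 1639/4) = √(11790907/26 + 1639/4) = √(23603121/52) = 93*√35477/26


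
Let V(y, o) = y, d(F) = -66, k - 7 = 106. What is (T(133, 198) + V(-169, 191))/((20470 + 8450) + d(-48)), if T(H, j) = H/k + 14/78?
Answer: -738805/127159578 ≈ -0.0058101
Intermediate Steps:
k = 113 (k = 7 + 106 = 113)
T(H, j) = 7/39 + H/113 (T(H, j) = H/113 + 14/78 = H*(1/113) + 14*(1/78) = H/113 + 7/39 = 7/39 + H/113)
(T(133, 198) + V(-169, 191))/((20470 + 8450) + d(-48)) = ((7/39 + (1/113)*133) - 169)/((20470 + 8450) - 66) = ((7/39 + 133/113) - 169)/(28920 - 66) = (5978/4407 - 169)/28854 = -738805/4407*1/28854 = -738805/127159578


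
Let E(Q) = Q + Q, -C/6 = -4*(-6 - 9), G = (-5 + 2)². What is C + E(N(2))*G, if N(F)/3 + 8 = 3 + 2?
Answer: -522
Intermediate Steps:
N(F) = -9 (N(F) = -24 + 3*(3 + 2) = -24 + 3*5 = -24 + 15 = -9)
G = 9 (G = (-3)² = 9)
C = -360 (C = -(-24)*(-6 - 9) = -(-24)*(-15) = -6*60 = -360)
E(Q) = 2*Q
C + E(N(2))*G = -360 + (2*(-9))*9 = -360 - 18*9 = -360 - 162 = -522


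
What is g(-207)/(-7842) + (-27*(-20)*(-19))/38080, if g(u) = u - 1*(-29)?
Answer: -1842017/7465584 ≈ -0.24673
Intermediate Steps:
g(u) = 29 + u (g(u) = u + 29 = 29 + u)
g(-207)/(-7842) + (-27*(-20)*(-19))/38080 = (29 - 207)/(-7842) + (-27*(-20)*(-19))/38080 = -178*(-1/7842) + (540*(-19))*(1/38080) = 89/3921 - 10260*1/38080 = 89/3921 - 513/1904 = -1842017/7465584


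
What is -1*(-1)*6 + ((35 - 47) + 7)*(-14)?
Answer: 76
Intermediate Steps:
-1*(-1)*6 + ((35 - 47) + 7)*(-14) = 1*6 + (-12 + 7)*(-14) = 6 - 5*(-14) = 6 + 70 = 76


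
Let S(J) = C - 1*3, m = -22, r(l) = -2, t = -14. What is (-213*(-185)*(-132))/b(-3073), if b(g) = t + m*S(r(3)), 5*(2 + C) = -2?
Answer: -6501825/131 ≈ -49632.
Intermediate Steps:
C = -12/5 (C = -2 + (⅕)*(-2) = -2 - ⅖ = -12/5 ≈ -2.4000)
S(J) = -27/5 (S(J) = -12/5 - 1*3 = -12/5 - 3 = -27/5)
b(g) = 524/5 (b(g) = -14 - 22*(-27/5) = -14 + 594/5 = 524/5)
(-213*(-185)*(-132))/b(-3073) = (-213*(-185)*(-132))/(524/5) = (39405*(-132))*(5/524) = -5201460*5/524 = -6501825/131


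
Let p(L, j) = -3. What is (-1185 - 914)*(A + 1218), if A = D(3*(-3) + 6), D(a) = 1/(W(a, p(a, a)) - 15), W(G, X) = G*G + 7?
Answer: -2558681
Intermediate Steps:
W(G, X) = 7 + G² (W(G, X) = G² + 7 = 7 + G²)
D(a) = 1/(-8 + a²) (D(a) = 1/((7 + a²) - 15) = 1/(-8 + a²))
A = 1 (A = 1/(-8 + (3*(-3) + 6)²) = 1/(-8 + (-9 + 6)²) = 1/(-8 + (-3)²) = 1/(-8 + 9) = 1/1 = 1)
(-1185 - 914)*(A + 1218) = (-1185 - 914)*(1 + 1218) = -2099*1219 = -2558681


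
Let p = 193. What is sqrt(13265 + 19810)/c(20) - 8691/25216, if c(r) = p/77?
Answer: -8691/25216 + 8085*sqrt(3)/193 ≈ 72.213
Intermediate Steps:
c(r) = 193/77
sqrt(13265 + 19810)/c(20) - 8691/25216 = sqrt(13265 + 19810)/(193/77) - 8691/25216 = sqrt(33075)*(77/193) - 8691*1/25216 = (105*sqrt(3))*(77/193) - 8691/25216 = 8085*sqrt(3)/193 - 8691/25216 = -8691/25216 + 8085*sqrt(3)/193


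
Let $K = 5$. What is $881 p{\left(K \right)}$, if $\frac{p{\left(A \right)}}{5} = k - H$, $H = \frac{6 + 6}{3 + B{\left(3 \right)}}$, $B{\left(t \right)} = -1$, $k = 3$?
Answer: $-13215$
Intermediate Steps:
$H = 6$ ($H = \frac{6 + 6}{3 - 1} = \frac{12}{2} = 12 \cdot \frac{1}{2} = 6$)
$p{\left(A \right)} = -15$ ($p{\left(A \right)} = 5 \left(3 - 6\right) = 5 \left(-3\right) = -15$)
$881 p{\left(K \right)} = 881 \left(-15\right) = -13215$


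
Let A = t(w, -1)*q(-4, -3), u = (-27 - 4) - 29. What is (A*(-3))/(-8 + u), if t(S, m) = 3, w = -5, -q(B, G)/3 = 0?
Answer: 0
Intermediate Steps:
q(B, G) = 0 (q(B, G) = -3*0 = 0)
u = -60 (u = -31 - 29 = -60)
A = 0 (A = 3*0 = 0)
(A*(-3))/(-8 + u) = (0*(-3))/(-8 - 60) = 0/(-68) = 0*(-1/68) = 0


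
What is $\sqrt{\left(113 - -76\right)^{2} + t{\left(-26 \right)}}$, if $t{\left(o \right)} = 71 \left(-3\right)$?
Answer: $2 \sqrt{8877} \approx 188.44$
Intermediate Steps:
$t{\left(o \right)} = -213$
$\sqrt{\left(113 - -76\right)^{2} + t{\left(-26 \right)}} = \sqrt{\left(113 - -76\right)^{2} - 213} = \sqrt{\left(113 + 76\right)^{2} - 213} = \sqrt{189^{2} - 213} = \sqrt{35721 - 213} = \sqrt{35508} = 2 \sqrt{8877}$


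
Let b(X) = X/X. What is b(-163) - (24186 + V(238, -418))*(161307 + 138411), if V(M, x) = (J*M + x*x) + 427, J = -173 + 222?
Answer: -63240198281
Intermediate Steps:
J = 49
b(X) = 1
V(M, x) = 427 + x² + 49*M (V(M, x) = (49*M + x*x) + 427 = (49*M + x²) + 427 = (x² + 49*M) + 427 = 427 + x² + 49*M)
b(-163) - (24186 + V(238, -418))*(161307 + 138411) = 1 - (24186 + (427 + (-418)² + 49*238))*(161307 + 138411) = 1 - (24186 + (427 + 174724 + 11662))*299718 = 1 - (24186 + 186813)*299718 = 1 - 210999*299718 = 1 - 1*63240198282 = 1 - 63240198282 = -63240198281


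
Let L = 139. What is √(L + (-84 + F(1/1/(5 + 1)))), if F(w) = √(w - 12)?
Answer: √(55 + I*√6) ≈ 7.418 + 0.1651*I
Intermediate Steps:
F(w) = √(-12 + w)
√(L + (-84 + F(1/1/(5 + 1)))) = √(139 + (-84 + √(-12 + 1/1/(5 + 1)))) = √(139 + (-84 + √(-12 + 1/1/6))) = √(139 + (-84 + √(-12 + 1/(⅙)))) = √(139 + (-84 + √(-12 + 1*6))) = √(139 + (-84 + √(-12 + 6))) = √(139 + (-84 + √(-6))) = √(139 + (-84 + I*√6)) = √(55 + I*√6)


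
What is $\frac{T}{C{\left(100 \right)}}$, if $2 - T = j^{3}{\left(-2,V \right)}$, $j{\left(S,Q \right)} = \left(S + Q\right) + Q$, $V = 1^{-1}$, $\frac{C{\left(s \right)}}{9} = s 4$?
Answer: $\frac{1}{1800} \approx 0.00055556$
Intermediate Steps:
$C{\left(s \right)} = 36 s$ ($C{\left(s \right)} = 9 s 4 = 9 \cdot 4 s = 36 s$)
$V = 1$
$j{\left(S,Q \right)} = S + 2 Q$ ($j{\left(S,Q \right)} = \left(Q + S\right) + Q = S + 2 Q$)
$T = 2$ ($T = 2 - \left(-2 + 2 \cdot 1\right)^{3} = 2 - \left(-2 + 2\right)^{3} = 2 - 0^{3} = 2 - 0 = 2 + 0 = 2$)
$\frac{T}{C{\left(100 \right)}} = \frac{2}{36 \cdot 100} = \frac{2}{3600} = 2 \cdot \frac{1}{3600} = \frac{1}{1800}$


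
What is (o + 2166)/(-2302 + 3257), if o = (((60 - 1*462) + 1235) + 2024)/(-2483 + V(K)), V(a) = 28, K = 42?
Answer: 5314673/2344525 ≈ 2.2668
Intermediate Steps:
o = -2857/2455 (o = (((60 - 1*462) + 1235) + 2024)/(-2483 + 28) = (((60 - 462) + 1235) + 2024)/(-2455) = ((-402 + 1235) + 2024)*(-1/2455) = (833 + 2024)*(-1/2455) = 2857*(-1/2455) = -2857/2455 ≈ -1.1637)
(o + 2166)/(-2302 + 3257) = (-2857/2455 + 2166)/(-2302 + 3257) = (5314673/2455)/955 = (5314673/2455)*(1/955) = 5314673/2344525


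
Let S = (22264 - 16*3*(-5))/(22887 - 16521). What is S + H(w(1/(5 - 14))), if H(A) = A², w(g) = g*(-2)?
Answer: 308048/85941 ≈ 3.5844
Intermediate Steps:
w(g) = -2*g
S = 11252/3183 (S = (22264 - 48*(-5))/6366 = (22264 + 240)*(1/6366) = 22504*(1/6366) = 11252/3183 ≈ 3.5350)
S + H(w(1/(5 - 14))) = 11252/3183 + (-2/(5 - 14))² = 11252/3183 + (-2/(-9))² = 11252/3183 + (-2*(-⅑))² = 11252/3183 + (2/9)² = 11252/3183 + 4/81 = 308048/85941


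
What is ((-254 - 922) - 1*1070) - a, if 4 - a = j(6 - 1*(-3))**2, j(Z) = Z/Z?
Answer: -2249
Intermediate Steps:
j(Z) = 1
a = 3 (a = 4 - 1*1**2 = 4 - 1*1 = 4 - 1 = 3)
((-254 - 922) - 1*1070) - a = ((-254 - 922) - 1*1070) - 1*3 = (-1176 - 1070) - 3 = -2246 - 3 = -2249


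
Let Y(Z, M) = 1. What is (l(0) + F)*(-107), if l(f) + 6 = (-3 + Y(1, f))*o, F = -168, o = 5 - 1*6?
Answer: 18404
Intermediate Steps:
o = -1 (o = 5 - 6 = -1)
l(f) = -4 (l(f) = -6 + (-3 + 1)*(-1) = -6 - 2*(-1) = -6 + 2 = -4)
(l(0) + F)*(-107) = (-4 - 168)*(-107) = -172*(-107) = 18404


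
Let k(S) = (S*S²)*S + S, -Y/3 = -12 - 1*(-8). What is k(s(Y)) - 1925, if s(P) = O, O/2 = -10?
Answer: 158055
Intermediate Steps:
O = -20 (O = 2*(-10) = -20)
Y = 12 (Y = -3*(-12 - 1*(-8)) = -3*(-12 + 8) = -3*(-4) = 12)
s(P) = -20
k(S) = S + S⁴ (k(S) = S³*S + S = S⁴ + S = S + S⁴)
k(s(Y)) - 1925 = (-20 + (-20)⁴) - 1925 = (-20 + 160000) - 1925 = 159980 - 1925 = 158055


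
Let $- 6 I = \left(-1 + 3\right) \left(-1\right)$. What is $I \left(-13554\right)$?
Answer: $-4518$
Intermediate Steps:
$I = \frac{1}{3}$ ($I = - \frac{\left(-1 + 3\right) \left(-1\right)}{6} = - \frac{2 \left(-1\right)}{6} = \left(- \frac{1}{6}\right) \left(-2\right) = \frac{1}{3} \approx 0.33333$)
$I \left(-13554\right) = \frac{1}{3} \left(-13554\right) = -4518$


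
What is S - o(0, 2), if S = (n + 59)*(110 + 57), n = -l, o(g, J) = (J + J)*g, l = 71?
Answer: -2004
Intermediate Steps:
o(g, J) = 2*J*g (o(g, J) = (2*J)*g = 2*J*g)
n = -71 (n = -1*71 = -71)
S = -2004 (S = (-71 + 59)*(110 + 57) = -12*167 = -2004)
S - o(0, 2) = -2004 - 2*2*0 = -2004 - 1*0 = -2004 + 0 = -2004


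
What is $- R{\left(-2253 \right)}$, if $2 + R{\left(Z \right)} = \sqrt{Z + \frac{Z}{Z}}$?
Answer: $2 - 2 i \sqrt{563} \approx 2.0 - 47.455 i$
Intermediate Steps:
$R{\left(Z \right)} = -2 + \sqrt{1 + Z}$ ($R{\left(Z \right)} = -2 + \sqrt{Z + \frac{Z}{Z}} = -2 + \sqrt{Z + 1} = -2 + \sqrt{1 + Z}$)
$- R{\left(-2253 \right)} = - (-2 + \sqrt{1 - 2253}) = - (-2 + \sqrt{-2252}) = - (-2 + 2 i \sqrt{563}) = 2 - 2 i \sqrt{563}$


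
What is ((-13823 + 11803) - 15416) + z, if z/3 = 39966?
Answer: 102462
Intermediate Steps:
z = 119898 (z = 3*39966 = 119898)
((-13823 + 11803) - 15416) + z = ((-13823 + 11803) - 15416) + 119898 = (-2020 - 15416) + 119898 = -17436 + 119898 = 102462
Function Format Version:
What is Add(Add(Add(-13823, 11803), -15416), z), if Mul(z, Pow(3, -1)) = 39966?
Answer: 102462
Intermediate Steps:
z = 119898 (z = Mul(3, 39966) = 119898)
Add(Add(Add(-13823, 11803), -15416), z) = Add(Add(Add(-13823, 11803), -15416), 119898) = Add(Add(-2020, -15416), 119898) = Add(-17436, 119898) = 102462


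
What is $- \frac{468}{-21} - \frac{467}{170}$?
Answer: $\frac{23251}{1190} \approx 19.539$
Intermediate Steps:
$- \frac{468}{-21} - \frac{467}{170} = \left(-468\right) \left(- \frac{1}{21}\right) - \frac{467}{170} = \frac{156}{7} - \frac{467}{170} = \frac{23251}{1190}$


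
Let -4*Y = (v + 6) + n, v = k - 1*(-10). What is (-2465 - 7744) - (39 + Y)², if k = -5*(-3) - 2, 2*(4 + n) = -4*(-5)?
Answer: -177985/16 ≈ -11124.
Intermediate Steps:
n = 6 (n = -4 + (-4*(-5))/2 = -4 + (½)*20 = -4 + 10 = 6)
k = 13 (k = 15 - 2 = 13)
v = 23 (v = 13 - 1*(-10) = 13 + 10 = 23)
Y = -35/4 (Y = -((23 + 6) + 6)/4 = -(29 + 6)/4 = -¼*35 = -35/4 ≈ -8.7500)
(-2465 - 7744) - (39 + Y)² = (-2465 - 7744) - (39 - 35/4)² = -10209 - (121/4)² = -10209 - 1*14641/16 = -10209 - 14641/16 = -177985/16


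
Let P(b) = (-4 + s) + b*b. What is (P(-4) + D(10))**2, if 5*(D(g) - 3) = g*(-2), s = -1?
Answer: 100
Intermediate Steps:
P(b) = -5 + b**2 (P(b) = (-4 - 1) + b*b = -5 + b**2)
D(g) = 3 - 2*g/5 (D(g) = 3 + (g*(-2))/5 = 3 + (-2*g)/5 = 3 - 2*g/5)
(P(-4) + D(10))**2 = ((-5 + (-4)**2) + (3 - 2/5*10))**2 = ((-5 + 16) + (3 - 4))**2 = (11 - 1)**2 = 10**2 = 100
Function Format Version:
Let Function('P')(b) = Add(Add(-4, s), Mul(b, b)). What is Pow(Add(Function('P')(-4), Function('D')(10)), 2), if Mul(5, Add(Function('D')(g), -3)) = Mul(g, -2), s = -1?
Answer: 100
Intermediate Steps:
Function('P')(b) = Add(-5, Pow(b, 2)) (Function('P')(b) = Add(Add(-4, -1), Mul(b, b)) = Add(-5, Pow(b, 2)))
Function('D')(g) = Add(3, Mul(Rational(-2, 5), g)) (Function('D')(g) = Add(3, Mul(Rational(1, 5), Mul(g, -2))) = Add(3, Mul(Rational(1, 5), Mul(-2, g))) = Add(3, Mul(Rational(-2, 5), g)))
Pow(Add(Function('P')(-4), Function('D')(10)), 2) = Pow(Add(Add(-5, Pow(-4, 2)), Add(3, Mul(Rational(-2, 5), 10))), 2) = Pow(Add(Add(-5, 16), Add(3, -4)), 2) = Pow(Add(11, -1), 2) = Pow(10, 2) = 100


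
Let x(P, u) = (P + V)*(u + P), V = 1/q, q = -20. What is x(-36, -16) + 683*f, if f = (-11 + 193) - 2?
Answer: 624073/5 ≈ 1.2481e+5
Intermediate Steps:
V = -1/20 (V = 1/(-20) = -1/20 ≈ -0.050000)
x(P, u) = (-1/20 + P)*(P + u) (x(P, u) = (P - 1/20)*(u + P) = (-1/20 + P)*(P + u))
f = 180 (f = 182 - 2 = 180)
x(-36, -16) + 683*f = ((-36)² - 1/20*(-36) - 1/20*(-16) - 36*(-16)) + 683*180 = (1296 + 9/5 + ⅘ + 576) + 122940 = 9373/5 + 122940 = 624073/5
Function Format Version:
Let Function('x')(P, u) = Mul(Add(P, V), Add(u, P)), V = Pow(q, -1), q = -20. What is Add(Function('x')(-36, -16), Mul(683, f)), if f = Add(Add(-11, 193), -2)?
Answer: Rational(624073, 5) ≈ 1.2481e+5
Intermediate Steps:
V = Rational(-1, 20) (V = Pow(-20, -1) = Rational(-1, 20) ≈ -0.050000)
Function('x')(P, u) = Mul(Add(Rational(-1, 20), P), Add(P, u)) (Function('x')(P, u) = Mul(Add(P, Rational(-1, 20)), Add(u, P)) = Mul(Add(Rational(-1, 20), P), Add(P, u)))
f = 180 (f = Add(182, -2) = 180)
Add(Function('x')(-36, -16), Mul(683, f)) = Add(Add(Pow(-36, 2), Mul(Rational(-1, 20), -36), Mul(Rational(-1, 20), -16), Mul(-36, -16)), Mul(683, 180)) = Add(Add(1296, Rational(9, 5), Rational(4, 5), 576), 122940) = Add(Rational(9373, 5), 122940) = Rational(624073, 5)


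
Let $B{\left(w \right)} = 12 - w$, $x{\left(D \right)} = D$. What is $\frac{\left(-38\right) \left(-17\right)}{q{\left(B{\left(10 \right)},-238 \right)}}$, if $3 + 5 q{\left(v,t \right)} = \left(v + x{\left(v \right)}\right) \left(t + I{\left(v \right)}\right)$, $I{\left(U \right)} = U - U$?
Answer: $- \frac{646}{191} \approx -3.3822$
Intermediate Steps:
$I{\left(U \right)} = 0$
$q{\left(v,t \right)} = - \frac{3}{5} + \frac{2 t v}{5}$ ($q{\left(v,t \right)} = - \frac{3}{5} + \frac{\left(v + v\right) \left(t + 0\right)}{5} = - \frac{3}{5} + \frac{2 v t}{5} = - \frac{3}{5} + \frac{2 t v}{5}$)
$\frac{\left(-38\right) \left(-17\right)}{q{\left(B{\left(10 \right)},-238 \right)}} = \frac{\left(-38\right) \left(-17\right)}{- \frac{3}{5} + \frac{2}{5} \left(-238\right) \left(12 - 10\right)} = \frac{646}{- \frac{3}{5} + \frac{2}{5} \left(-238\right) \left(12 - 10\right)} = \frac{646}{- \frac{3}{5} + \frac{2}{5} \left(-238\right) 2} = \frac{646}{- \frac{3}{5} - \frac{952}{5}} = \frac{646}{-191} = 646 \left(- \frac{1}{191}\right) = - \frac{646}{191}$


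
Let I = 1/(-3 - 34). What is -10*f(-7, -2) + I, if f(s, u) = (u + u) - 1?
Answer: 1849/37 ≈ 49.973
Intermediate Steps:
f(s, u) = -1 + 2*u (f(s, u) = 2*u - 1 = -1 + 2*u)
I = -1/37 (I = 1/(-37) = -1/37 ≈ -0.027027)
-10*f(-7, -2) + I = -10*(-1 + 2*(-2)) - 1/37 = -10*(-1 - 4) - 1/37 = -10*(-5) - 1/37 = 50 - 1/37 = 1849/37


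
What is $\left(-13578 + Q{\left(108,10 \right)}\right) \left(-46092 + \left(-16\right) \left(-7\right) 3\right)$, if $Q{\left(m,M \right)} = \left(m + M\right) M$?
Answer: $567282888$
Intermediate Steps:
$Q{\left(m,M \right)} = M \left(M + m\right)$ ($Q{\left(m,M \right)} = \left(M + m\right) M = M \left(M + m\right)$)
$\left(-13578 + Q{\left(108,10 \right)}\right) \left(-46092 + \left(-16\right) \left(-7\right) 3\right) = \left(-13578 + 10 \left(10 + 108\right)\right) \left(-46092 + \left(-16\right) \left(-7\right) 3\right) = \left(-13578 + 10 \cdot 118\right) \left(-46092 + 112 \cdot 3\right) = \left(-13578 + 1180\right) \left(-46092 + 336\right) = \left(-12398\right) \left(-45756\right) = 567282888$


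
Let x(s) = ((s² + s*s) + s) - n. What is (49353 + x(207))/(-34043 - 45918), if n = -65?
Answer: -135323/79961 ≈ -1.6924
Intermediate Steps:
x(s) = 65 + s + 2*s² (x(s) = ((s² + s*s) + s) - 1*(-65) = ((s² + s²) + s) + 65 = (2*s² + s) + 65 = (s + 2*s²) + 65 = 65 + s + 2*s²)
(49353 + x(207))/(-34043 - 45918) = (49353 + (65 + 207 + 2*207²))/(-34043 - 45918) = (49353 + (65 + 207 + 2*42849))/(-79961) = (49353 + (65 + 207 + 85698))*(-1/79961) = (49353 + 85970)*(-1/79961) = 135323*(-1/79961) = -135323/79961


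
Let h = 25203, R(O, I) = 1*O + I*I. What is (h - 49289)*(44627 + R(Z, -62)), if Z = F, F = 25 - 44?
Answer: -1167014872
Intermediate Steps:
F = -19
Z = -19
R(O, I) = O + I²
(h - 49289)*(44627 + R(Z, -62)) = (25203 - 49289)*(44627 + (-19 + (-62)²)) = -24086*(44627 + (-19 + 3844)) = -24086*(44627 + 3825) = -24086*48452 = -1167014872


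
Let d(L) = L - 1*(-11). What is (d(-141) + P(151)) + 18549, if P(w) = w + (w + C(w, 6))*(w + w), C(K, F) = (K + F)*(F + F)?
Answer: 633140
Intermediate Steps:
C(K, F) = 2*F*(F + K) (C(K, F) = (F + K)*(2*F) = 2*F*(F + K))
d(L) = 11 + L (d(L) = L + 11 = 11 + L)
P(w) = w + 2*w*(72 + 13*w) (P(w) = w + (w + 2*6*(6 + w))*(w + w) = w + (w + (72 + 12*w))*(2*w) = w + (72 + 13*w)*(2*w) = w + 2*w*(72 + 13*w))
(d(-141) + P(151)) + 18549 = ((11 - 141) + 151*(145 + 26*151)) + 18549 = (-130 + 151*(145 + 3926)) + 18549 = (-130 + 151*4071) + 18549 = (-130 + 614721) + 18549 = 614591 + 18549 = 633140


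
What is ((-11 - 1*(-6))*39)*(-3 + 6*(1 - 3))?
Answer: 2925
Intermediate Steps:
((-11 - 1*(-6))*39)*(-3 + 6*(1 - 3)) = ((-11 + 6)*39)*(-3 + 6*(-2)) = (-5*39)*(-3 - 12) = -195*(-15) = 2925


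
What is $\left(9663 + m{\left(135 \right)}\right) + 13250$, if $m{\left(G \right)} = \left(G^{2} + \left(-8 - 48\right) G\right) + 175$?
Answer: $33753$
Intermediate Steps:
$m{\left(G \right)} = 175 + G^{2} - 56 G$ ($m{\left(G \right)} = \left(G^{2} - 56 G\right) + 175 = 175 + G^{2} - 56 G$)
$\left(9663 + m{\left(135 \right)}\right) + 13250 = \left(9663 + \left(175 + 135^{2} - 7560\right)\right) + 13250 = \left(9663 + \left(175 + 18225 - 7560\right)\right) + 13250 = \left(9663 + 10840\right) + 13250 = 20503 + 13250 = 33753$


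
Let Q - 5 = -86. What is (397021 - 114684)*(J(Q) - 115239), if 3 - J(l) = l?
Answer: -32512517235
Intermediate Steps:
Q = -81 (Q = 5 - 86 = -81)
J(l) = 3 - l
(397021 - 114684)*(J(Q) - 115239) = (397021 - 114684)*((3 - 1*(-81)) - 115239) = 282337*((3 + 81) - 115239) = 282337*(84 - 115239) = 282337*(-115155) = -32512517235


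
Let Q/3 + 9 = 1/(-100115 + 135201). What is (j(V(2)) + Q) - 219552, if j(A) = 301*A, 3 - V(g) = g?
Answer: -7693587905/35086 ≈ -2.1928e+5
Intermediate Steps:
V(g) = 3 - g
Q = -947319/35086 (Q = -27 + 3/(-100115 + 135201) = -27 + 3/35086 = -947319/35086 ≈ -27.000)
(j(V(2)) + Q) - 219552 = (301*(3 - 1*2) - 947319/35086) - 219552 = (301*(3 - 2) - 947319/35086) - 219552 = (301*1 - 947319/35086) - 219552 = (301 - 947319/35086) - 219552 = 9613567/35086 - 219552 = -7693587905/35086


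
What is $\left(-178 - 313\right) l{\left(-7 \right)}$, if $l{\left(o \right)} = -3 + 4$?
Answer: $-491$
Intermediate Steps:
$l{\left(o \right)} = 1$
$\left(-178 - 313\right) l{\left(-7 \right)} = \left(-178 - 313\right) 1 = \left(-491\right) 1 = -491$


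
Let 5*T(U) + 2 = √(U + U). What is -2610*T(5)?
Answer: 1044 - 522*√10 ≈ -606.71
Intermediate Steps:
T(U) = -⅖ + √2*√U/5 (T(U) = -⅖ + √(U + U)/5 = -⅖ + √(2*U)/5 = -⅖ + (√2*√U)/5 = -⅖ + √2*√U/5)
-2610*T(5) = -2610*(-⅖ + √2*√5/5) = -2610*(-⅖ + √10/5) = 1044 - 522*√10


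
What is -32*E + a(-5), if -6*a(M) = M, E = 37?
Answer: -7099/6 ≈ -1183.2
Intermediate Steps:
a(M) = -M/6
-32*E + a(-5) = -32*37 - ⅙*(-5) = -1184 + ⅚ = -7099/6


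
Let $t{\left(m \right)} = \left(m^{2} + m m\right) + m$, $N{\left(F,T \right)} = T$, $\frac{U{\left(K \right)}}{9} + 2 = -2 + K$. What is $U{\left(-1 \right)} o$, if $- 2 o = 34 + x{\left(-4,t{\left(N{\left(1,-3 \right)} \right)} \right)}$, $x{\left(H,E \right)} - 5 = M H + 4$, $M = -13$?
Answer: $\frac{4275}{2} \approx 2137.5$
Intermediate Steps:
$U{\left(K \right)} = -36 + 9 K$ ($U{\left(K \right)} = -18 + 9 \left(-2 + K\right) = -18 + \left(-18 + 9 K\right) = -36 + 9 K$)
$t{\left(m \right)} = m + 2 m^{2}$ ($t{\left(m \right)} = \left(m^{2} + m^{2}\right) + m = 2 m^{2} + m = m + 2 m^{2}$)
$x{\left(H,E \right)} = 9 - 13 H$ ($x{\left(H,E \right)} = 5 - \left(-4 + 13 H\right) = 9 - 13 H$)
$o = - \frac{95}{2}$ ($o = - \frac{34 + \left(9 - -52\right)}{2} = - \frac{34 + \left(9 + 52\right)}{2} = - \frac{34 + 61}{2} = \left(- \frac{1}{2}\right) 95 = - \frac{95}{2} \approx -47.5$)
$U{\left(-1 \right)} o = \left(-36 + 9 \left(-1\right)\right) \left(- \frac{95}{2}\right) = \left(-36 - 9\right) \left(- \frac{95}{2}\right) = \left(-45\right) \left(- \frac{95}{2}\right) = \frac{4275}{2}$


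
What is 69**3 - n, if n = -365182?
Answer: 693691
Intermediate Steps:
69**3 - n = 69**3 - 1*(-365182) = 328509 + 365182 = 693691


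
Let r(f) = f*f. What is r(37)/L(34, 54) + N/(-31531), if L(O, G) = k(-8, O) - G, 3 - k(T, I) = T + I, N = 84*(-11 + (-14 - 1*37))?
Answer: -42764923/2427887 ≈ -17.614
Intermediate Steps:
r(f) = f²
N = -5208 (N = 84*(-11 + (-14 - 37)) = 84*(-11 - 51) = 84*(-62) = -5208)
k(T, I) = 3 - I - T (k(T, I) = 3 - (T + I) = 3 - (I + T) = 3 + (-I - T) = 3 - I - T)
L(O, G) = 11 - G - O (L(O, G) = (3 - O - 1*(-8)) - G = (3 - O + 8) - G = (11 - O) - G = 11 - G - O)
r(37)/L(34, 54) + N/(-31531) = 37²/(11 - 1*54 - 1*34) - 5208/(-31531) = 1369/(11 - 54 - 34) - 5208*(-1/31531) = 1369/(-77) + 5208/31531 = 1369*(-1/77) + 5208/31531 = -1369/77 + 5208/31531 = -42764923/2427887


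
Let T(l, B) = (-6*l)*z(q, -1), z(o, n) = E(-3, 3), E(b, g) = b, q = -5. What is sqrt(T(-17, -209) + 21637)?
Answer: sqrt(21331) ≈ 146.05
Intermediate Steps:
z(o, n) = -3
T(l, B) = 18*l (T(l, B) = -6*l*(-3) = 18*l)
sqrt(T(-17, -209) + 21637) = sqrt(18*(-17) + 21637) = sqrt(-306 + 21637) = sqrt(21331)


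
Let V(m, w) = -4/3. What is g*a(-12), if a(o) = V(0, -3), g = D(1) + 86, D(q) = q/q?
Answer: -116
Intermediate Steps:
V(m, w) = -4/3 (V(m, w) = -4*⅓ = -4/3)
D(q) = 1
g = 87 (g = 1 + 86 = 87)
a(o) = -4/3
g*a(-12) = 87*(-4/3) = -116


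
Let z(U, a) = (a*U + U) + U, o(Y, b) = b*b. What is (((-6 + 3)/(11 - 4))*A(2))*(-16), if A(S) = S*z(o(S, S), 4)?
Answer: 2304/7 ≈ 329.14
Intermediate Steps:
o(Y, b) = b²
z(U, a) = 2*U + U*a (z(U, a) = (U*a + U) + U = (U + U*a) + U = 2*U + U*a)
A(S) = 6*S³ (A(S) = S*(S²*(2 + 4)) = S*(S²*6) = S*(6*S²) = 6*S³)
(((-6 + 3)/(11 - 4))*A(2))*(-16) = (((-6 + 3)/(11 - 4))*(6*2³))*(-16) = ((-3/7)*(6*8))*(-16) = (-3*⅐*48)*(-16) = -3/7*48*(-16) = -144/7*(-16) = 2304/7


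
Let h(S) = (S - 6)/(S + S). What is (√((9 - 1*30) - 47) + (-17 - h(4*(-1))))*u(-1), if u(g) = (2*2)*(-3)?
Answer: 219 - 24*I*√17 ≈ 219.0 - 98.955*I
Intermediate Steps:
u(g) = -12 (u(g) = 4*(-3) = -12)
h(S) = (-6 + S)/(2*S) (h(S) = (-6 + S)/((2*S)) = (-6 + S)*(1/(2*S)) = (-6 + S)/(2*S))
(√((9 - 1*30) - 47) + (-17 - h(4*(-1))))*u(-1) = (√((9 - 1*30) - 47) + (-17 - (-6 + 4*(-1))/(2*(4*(-1)))))*(-12) = (√((9 - 30) - 47) + (-17 - (-6 - 4)/(2*(-4))))*(-12) = (√(-21 - 47) + (-17 - (-1)*(-10)/(2*4)))*(-12) = (√(-68) + (-17 - 1*5/4))*(-12) = (2*I*√17 + (-17 - 5/4))*(-12) = (2*I*√17 - 73/4)*(-12) = (-73/4 + 2*I*√17)*(-12) = 219 - 24*I*√17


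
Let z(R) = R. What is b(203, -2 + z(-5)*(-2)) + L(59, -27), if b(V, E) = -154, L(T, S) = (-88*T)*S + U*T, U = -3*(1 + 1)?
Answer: 139676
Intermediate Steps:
U = -6 (U = -3*2 = -6)
L(T, S) = -6*T - 88*S*T (L(T, S) = (-88*T)*S - 6*T = -88*S*T - 6*T = -6*T - 88*S*T)
b(203, -2 + z(-5)*(-2)) + L(59, -27) = -154 - 2*59*(3 + 44*(-27)) = -154 - 2*59*(3 - 1188) = -154 - 2*59*(-1185) = -154 + 139830 = 139676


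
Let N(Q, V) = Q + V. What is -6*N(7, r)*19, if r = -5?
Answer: -228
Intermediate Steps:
-6*N(7, r)*19 = -6*(7 - 5)*19 = -6*2*19 = -12*19 = -228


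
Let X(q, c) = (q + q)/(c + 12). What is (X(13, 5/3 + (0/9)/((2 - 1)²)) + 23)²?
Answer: 1042441/1681 ≈ 620.13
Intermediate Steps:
X(q, c) = 2*q/(12 + c) (X(q, c) = (2*q)/(12 + c) = 2*q/(12 + c))
(X(13, 5/3 + (0/9)/((2 - 1)²)) + 23)² = (2*13/(12 + (5/3 + (0/9)/((2 - 1)²))) + 23)² = (2*13/(12 + (5*(⅓) + (0*(⅑))/(1²))) + 23)² = (2*13/(12 + (5/3 + 0/1)) + 23)² = (2*13/(12 + (5/3 + 0*1)) + 23)² = (2*13/(12 + (5/3 + 0)) + 23)² = (2*13/(12 + 5/3) + 23)² = (2*13/(41/3) + 23)² = (2*13*(3/41) + 23)² = (78/41 + 23)² = (1021/41)² = 1042441/1681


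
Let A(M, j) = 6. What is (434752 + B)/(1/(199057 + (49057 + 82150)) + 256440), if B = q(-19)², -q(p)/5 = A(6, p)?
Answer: 143880172128/84692900161 ≈ 1.6988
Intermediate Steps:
q(p) = -30 (q(p) = -5*6 = -30)
B = 900 (B = (-30)² = 900)
(434752 + B)/(1/(199057 + (49057 + 82150)) + 256440) = (434752 + 900)/(1/(199057 + (49057 + 82150)) + 256440) = 435652/(1/(199057 + 131207) + 256440) = 435652/(1/330264 + 256440) = 435652/(84692900161/330264) = 435652*(330264/84692900161) = 143880172128/84692900161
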